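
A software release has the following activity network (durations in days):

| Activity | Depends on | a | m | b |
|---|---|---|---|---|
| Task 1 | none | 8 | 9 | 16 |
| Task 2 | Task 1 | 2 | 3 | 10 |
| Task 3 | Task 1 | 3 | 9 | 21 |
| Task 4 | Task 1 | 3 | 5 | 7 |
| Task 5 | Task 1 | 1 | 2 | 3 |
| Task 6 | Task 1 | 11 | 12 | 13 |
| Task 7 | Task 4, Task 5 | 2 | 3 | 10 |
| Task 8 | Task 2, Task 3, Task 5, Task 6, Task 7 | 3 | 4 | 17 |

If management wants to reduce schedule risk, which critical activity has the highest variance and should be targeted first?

Task 8

te_Task 1 = (8 + 4·9 + 16)/6 = 60/6 = 10; σ²_Task 1 = ((16−8)/6)² = 1.778
te_Task 2 = (2 + 4·3 + 10)/6 = 24/6 = 4; σ²_Task 2 = ((10−2)/6)² = 1.778
te_Task 3 = (3 + 4·9 + 21)/6 = 60/6 = 10; σ²_Task 3 = ((21−3)/6)² = 9.000
te_Task 4 = (3 + 4·5 + 7)/6 = 30/6 = 5; σ²_Task 4 = ((7−3)/6)² = 0.444
te_Task 5 = (1 + 4·2 + 3)/6 = 12/6 = 2; σ²_Task 5 = ((3−1)/6)² = 0.111
te_Task 6 = (11 + 4·12 + 13)/6 = 72/6 = 12; σ²_Task 6 = ((13−11)/6)² = 0.111
te_Task 7 = (2 + 4·3 + 10)/6 = 24/6 = 4; σ²_Task 7 = ((10−2)/6)² = 1.778
te_Task 8 = (3 + 4·4 + 17)/6 = 36/6 = 6; σ²_Task 8 = ((17−3)/6)² = 5.444

Forward pass:
ES_Task 1 = 0; EF_Task 1 = 10
ES_Task 2 = 10; EF_Task 2 = 10+4 = 14
ES_Task 3 = 10; EF_Task 3 = 10+10 = 20
ES_Task 4 = 10; EF_Task 4 = 10+5 = 15
ES_Task 5 = 10; EF_Task 5 = 10+2 = 12
ES_Task 6 = 10; EF_Task 6 = 10+12 = 22
ES_Task 7 = max(EF_Task 4=15, EF_Task 5=12) = 15; EF_Task 7 = 15+4 = 19
ES_Task 8 = max(EF_Task 2=14, EF_Task 3=20, EF_Task 5=12, EF_Task 6=22, EF_Task 7=19) = 22; EF_Task 8 = 22+6 = 28
Expected project duration μ = 28 days. Critical path: Task 1 → Task 6 → Task 8.

Variances on critical path: σ²_Task 1=1.778, σ²_Task 6=0.111, σ²_Task 8=5.444.
Largest is σ²_Task 8 = 5.444.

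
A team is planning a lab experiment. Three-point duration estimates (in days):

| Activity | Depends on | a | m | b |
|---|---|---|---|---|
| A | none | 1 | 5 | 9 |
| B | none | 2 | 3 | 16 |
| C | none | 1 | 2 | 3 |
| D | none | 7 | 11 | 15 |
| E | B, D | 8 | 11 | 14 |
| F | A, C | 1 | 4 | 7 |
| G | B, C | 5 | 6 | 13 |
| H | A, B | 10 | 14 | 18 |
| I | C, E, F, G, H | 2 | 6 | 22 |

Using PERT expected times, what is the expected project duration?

te_A = (1 + 4·5 + 9)/6 = 30/6 = 5
te_B = (2 + 4·3 + 16)/6 = 30/6 = 5
te_C = (1 + 4·2 + 3)/6 = 12/6 = 2
te_D = (7 + 4·11 + 15)/6 = 66/6 = 11
te_E = (8 + 4·11 + 14)/6 = 66/6 = 11
te_F = (1 + 4·4 + 7)/6 = 24/6 = 4
te_G = (5 + 4·6 + 13)/6 = 42/6 = 7
te_H = (10 + 4·14 + 18)/6 = 84/6 = 14
te_I = (2 + 4·6 + 22)/6 = 48/6 = 8

Forward pass:
ES_A = 0; EF_A = 5
ES_B = 0; EF_B = 5
ES_C = 0; EF_C = 2
ES_D = 0; EF_D = 11
ES_E = max(EF_B=5, EF_D=11) = 11; EF_E = 11+11 = 22
ES_F = max(EF_A=5, EF_C=2) = 5; EF_F = 5+4 = 9
ES_G = max(EF_B=5, EF_C=2) = 5; EF_G = 5+7 = 12
ES_H = max(EF_A=5, EF_B=5) = 5; EF_H = 5+14 = 19
ES_I = max(EF_C=2, EF_E=22, EF_F=9, EF_G=12, EF_H=19) = 22; EF_I = 22+8 = 30
Expected project duration μ = 30 days. Critical path: D → E → I.

30 days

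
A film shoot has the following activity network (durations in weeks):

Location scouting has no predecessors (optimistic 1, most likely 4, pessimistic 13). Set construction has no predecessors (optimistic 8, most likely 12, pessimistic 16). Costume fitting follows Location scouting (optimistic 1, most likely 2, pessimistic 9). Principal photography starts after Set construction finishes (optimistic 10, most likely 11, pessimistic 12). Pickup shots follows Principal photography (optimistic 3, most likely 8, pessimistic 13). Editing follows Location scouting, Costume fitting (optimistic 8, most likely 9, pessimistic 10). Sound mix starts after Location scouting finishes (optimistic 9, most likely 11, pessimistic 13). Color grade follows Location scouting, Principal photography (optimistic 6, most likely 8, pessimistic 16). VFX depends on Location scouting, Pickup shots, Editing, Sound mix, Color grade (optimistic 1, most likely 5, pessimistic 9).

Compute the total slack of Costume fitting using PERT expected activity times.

15 weeks

te_Location scouting = (1 + 4·4 + 13)/6 = 30/6 = 5
te_Set construction = (8 + 4·12 + 16)/6 = 72/6 = 12
te_Costume fitting = (1 + 4·2 + 9)/6 = 18/6 = 3
te_Principal photography = (10 + 4·11 + 12)/6 = 66/6 = 11
te_Pickup shots = (3 + 4·8 + 13)/6 = 48/6 = 8
te_Editing = (8 + 4·9 + 10)/6 = 54/6 = 9
te_Sound mix = (9 + 4·11 + 13)/6 = 66/6 = 11
te_Color grade = (6 + 4·8 + 16)/6 = 54/6 = 9
te_VFX = (1 + 4·5 + 9)/6 = 30/6 = 5

Forward pass:
ES_Location scouting = 0; EF_Location scouting = 5
ES_Set construction = 0; EF_Set construction = 12
ES_Costume fitting = 5; EF_Costume fitting = 5+3 = 8
ES_Principal photography = 12; EF_Principal photography = 12+11 = 23
ES_Pickup shots = 23; EF_Pickup shots = 23+8 = 31
ES_Editing = max(EF_Location scouting=5, EF_Costume fitting=8) = 8; EF_Editing = 8+9 = 17
ES_Sound mix = 5; EF_Sound mix = 5+11 = 16
ES_Color grade = max(EF_Location scouting=5, EF_Principal photography=23) = 23; EF_Color grade = 23+9 = 32
ES_VFX = max(EF_Location scouting=5, EF_Pickup shots=31, EF_Editing=17, EF_Sound mix=16, EF_Color grade=32) = 32; EF_VFX = 32+5 = 37
Expected project duration μ = 37 weeks. Critical path: Set construction → Principal photography → Color grade → VFX.

Backward pass:
LF_VFX = 37; LS_VFX = 37−5 = 32
LF_Color grade = LS_VFX = 32; LS_Color grade = 32−9 = 23
LF_Sound mix = LS_VFX = 32; LS_Sound mix = 32−11 = 21
LF_Editing = LS_VFX = 32; LS_Editing = 32−9 = 23
LF_Pickup shots = LS_VFX = 32; LS_Pickup shots = 32−8 = 24
LF_Principal photography = min(LS_Pickup shots=24, LS_Color grade=23) = 23; LS_Principal photography = 23−11 = 12
LF_Costume fitting = LS_Editing = 23; LS_Costume fitting = 23−3 = 20
LF_Set construction = LS_Principal photography = 12; LS_Set construction = 12−12 = 0
LF_Location scouting = min(LS_Costume fitting=20, LS_Editing=23, LS_Sound mix=21, LS_Color grade=23, LS_VFX=32) = 20; LS_Location scouting = 20−5 = 15
Slack_Costume fitting = LS_Costume fitting − ES_Costume fitting = 20 − 5 = 15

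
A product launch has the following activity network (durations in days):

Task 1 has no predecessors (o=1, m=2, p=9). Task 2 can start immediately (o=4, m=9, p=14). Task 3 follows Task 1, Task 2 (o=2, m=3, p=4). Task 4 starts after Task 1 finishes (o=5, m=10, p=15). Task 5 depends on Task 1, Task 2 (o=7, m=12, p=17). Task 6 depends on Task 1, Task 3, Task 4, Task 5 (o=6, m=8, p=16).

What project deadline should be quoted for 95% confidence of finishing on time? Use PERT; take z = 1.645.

te_Task 1 = (1 + 4·2 + 9)/6 = 18/6 = 3; σ²_Task 1 = ((9−1)/6)² = 1.778
te_Task 2 = (4 + 4·9 + 14)/6 = 54/6 = 9; σ²_Task 2 = ((14−4)/6)² = 2.778
te_Task 3 = (2 + 4·3 + 4)/6 = 18/6 = 3; σ²_Task 3 = ((4−2)/6)² = 0.111
te_Task 4 = (5 + 4·10 + 15)/6 = 60/6 = 10; σ²_Task 4 = ((15−5)/6)² = 2.778
te_Task 5 = (7 + 4·12 + 17)/6 = 72/6 = 12; σ²_Task 5 = ((17−7)/6)² = 2.778
te_Task 6 = (6 + 4·8 + 16)/6 = 54/6 = 9; σ²_Task 6 = ((16−6)/6)² = 2.778

Forward pass:
ES_Task 1 = 0; EF_Task 1 = 3
ES_Task 2 = 0; EF_Task 2 = 9
ES_Task 3 = max(EF_Task 1=3, EF_Task 2=9) = 9; EF_Task 3 = 9+3 = 12
ES_Task 4 = 3; EF_Task 4 = 3+10 = 13
ES_Task 5 = max(EF_Task 1=3, EF_Task 2=9) = 9; EF_Task 5 = 9+12 = 21
ES_Task 6 = max(EF_Task 1=3, EF_Task 3=12, EF_Task 4=13, EF_Task 5=21) = 21; EF_Task 6 = 21+9 = 30
Expected project duration μ = 30 days. Critical path: Task 2 → Task 5 → Task 6.

Variance along critical path = 2.778 + 2.778 + 2.778 = 8.333; σ = 2.887 days.
D = μ + z·σ = 30 + 1.645·2.887 = 34.7 days

34.7 days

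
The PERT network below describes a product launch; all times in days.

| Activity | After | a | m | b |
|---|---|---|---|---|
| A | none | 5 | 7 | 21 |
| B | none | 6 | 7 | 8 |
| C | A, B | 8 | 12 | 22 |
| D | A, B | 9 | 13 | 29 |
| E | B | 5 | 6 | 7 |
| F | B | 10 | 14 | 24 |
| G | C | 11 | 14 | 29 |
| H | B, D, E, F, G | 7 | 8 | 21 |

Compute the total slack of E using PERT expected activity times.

te_A = (5 + 4·7 + 21)/6 = 54/6 = 9
te_B = (6 + 4·7 + 8)/6 = 42/6 = 7
te_C = (8 + 4·12 + 22)/6 = 78/6 = 13
te_D = (9 + 4·13 + 29)/6 = 90/6 = 15
te_E = (5 + 4·6 + 7)/6 = 36/6 = 6
te_F = (10 + 4·14 + 24)/6 = 90/6 = 15
te_G = (11 + 4·14 + 29)/6 = 96/6 = 16
te_H = (7 + 4·8 + 21)/6 = 60/6 = 10

Forward pass:
ES_A = 0; EF_A = 9
ES_B = 0; EF_B = 7
ES_C = max(EF_A=9, EF_B=7) = 9; EF_C = 9+13 = 22
ES_D = max(EF_A=9, EF_B=7) = 9; EF_D = 9+15 = 24
ES_E = 7; EF_E = 7+6 = 13
ES_F = 7; EF_F = 7+15 = 22
ES_G = 22; EF_G = 22+16 = 38
ES_H = max(EF_B=7, EF_D=24, EF_E=13, EF_F=22, EF_G=38) = 38; EF_H = 38+10 = 48
Expected project duration μ = 48 days. Critical path: A → C → G → H.

Backward pass:
LF_H = 48; LS_H = 48−10 = 38
LF_G = LS_H = 38; LS_G = 38−16 = 22
LF_F = LS_H = 38; LS_F = 38−15 = 23
LF_E = LS_H = 38; LS_E = 38−6 = 32
LF_D = LS_H = 38; LS_D = 38−15 = 23
LF_C = LS_G = 22; LS_C = 22−13 = 9
LF_B = min(LS_C=9, LS_D=23, LS_E=32, LS_F=23, LS_H=38) = 9; LS_B = 9−7 = 2
LF_A = min(LS_C=9, LS_D=23) = 9; LS_A = 9−9 = 0
Slack_E = LS_E − ES_E = 32 − 7 = 25

25 days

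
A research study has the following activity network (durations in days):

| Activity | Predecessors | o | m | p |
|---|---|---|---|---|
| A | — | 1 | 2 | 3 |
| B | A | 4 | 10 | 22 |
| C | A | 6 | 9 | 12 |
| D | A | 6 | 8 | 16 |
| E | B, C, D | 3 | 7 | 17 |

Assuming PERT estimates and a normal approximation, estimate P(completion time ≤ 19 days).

0.300

te_A = (1 + 4·2 + 3)/6 = 12/6 = 2; σ²_A = ((3−1)/6)² = 0.111
te_B = (4 + 4·10 + 22)/6 = 66/6 = 11; σ²_B = ((22−4)/6)² = 9.000
te_C = (6 + 4·9 + 12)/6 = 54/6 = 9; σ²_C = ((12−6)/6)² = 1.000
te_D = (6 + 4·8 + 16)/6 = 54/6 = 9; σ²_D = ((16−6)/6)² = 2.778
te_E = (3 + 4·7 + 17)/6 = 48/6 = 8; σ²_E = ((17−3)/6)² = 5.444

Forward pass:
ES_A = 0; EF_A = 2
ES_B = 2; EF_B = 2+11 = 13
ES_C = 2; EF_C = 2+9 = 11
ES_D = 2; EF_D = 2+9 = 11
ES_E = max(EF_B=13, EF_C=11, EF_D=11) = 13; EF_E = 13+8 = 21
Expected project duration μ = 21 days. Critical path: A → B → E.

Variance along critical path = 0.111 + 9.000 + 5.444 = 14.556; σ = √14.556 = 3.815 days.
Z = (19 − 21) / 3.815 = -0.524
P(T ≤ 19) = Φ(-0.524) ≈ 0.300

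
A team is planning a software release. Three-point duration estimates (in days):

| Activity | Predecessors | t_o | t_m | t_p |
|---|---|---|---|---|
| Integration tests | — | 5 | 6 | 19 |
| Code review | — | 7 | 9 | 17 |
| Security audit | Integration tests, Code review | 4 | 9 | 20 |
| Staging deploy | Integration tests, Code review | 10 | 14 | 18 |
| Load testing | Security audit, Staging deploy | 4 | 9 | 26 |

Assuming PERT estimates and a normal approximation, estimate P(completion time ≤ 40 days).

te_Integration tests = (5 + 4·6 + 19)/6 = 48/6 = 8; σ²_Integration tests = ((19−5)/6)² = 5.444
te_Code review = (7 + 4·9 + 17)/6 = 60/6 = 10; σ²_Code review = ((17−7)/6)² = 2.778
te_Security audit = (4 + 4·9 + 20)/6 = 60/6 = 10; σ²_Security audit = ((20−4)/6)² = 7.111
te_Staging deploy = (10 + 4·14 + 18)/6 = 84/6 = 14; σ²_Staging deploy = ((18−10)/6)² = 1.778
te_Load testing = (4 + 4·9 + 26)/6 = 66/6 = 11; σ²_Load testing = ((26−4)/6)² = 13.444

Forward pass:
ES_Integration tests = 0; EF_Integration tests = 8
ES_Code review = 0; EF_Code review = 10
ES_Security audit = max(EF_Integration tests=8, EF_Code review=10) = 10; EF_Security audit = 10+10 = 20
ES_Staging deploy = max(EF_Integration tests=8, EF_Code review=10) = 10; EF_Staging deploy = 10+14 = 24
ES_Load testing = max(EF_Security audit=20, EF_Staging deploy=24) = 24; EF_Load testing = 24+11 = 35
Expected project duration μ = 35 days. Critical path: Code review → Staging deploy → Load testing.

Variance along critical path = 2.778 + 1.778 + 13.444 = 18.000; σ = √18.000 = 4.243 days.
Z = (40 − 35) / 4.243 = 1.179
P(T ≤ 40) = Φ(1.179) ≈ 0.881

0.881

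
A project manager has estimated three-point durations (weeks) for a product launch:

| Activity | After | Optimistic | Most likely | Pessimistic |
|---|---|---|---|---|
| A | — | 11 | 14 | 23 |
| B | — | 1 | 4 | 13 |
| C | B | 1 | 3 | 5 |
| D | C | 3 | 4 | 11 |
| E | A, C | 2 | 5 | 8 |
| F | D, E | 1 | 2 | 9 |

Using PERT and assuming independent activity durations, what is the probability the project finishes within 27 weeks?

te_A = (11 + 4·14 + 23)/6 = 90/6 = 15; σ²_A = ((23−11)/6)² = 4.000
te_B = (1 + 4·4 + 13)/6 = 30/6 = 5; σ²_B = ((13−1)/6)² = 4.000
te_C = (1 + 4·3 + 5)/6 = 18/6 = 3; σ²_C = ((5−1)/6)² = 0.444
te_D = (3 + 4·4 + 11)/6 = 30/6 = 5; σ²_D = ((11−3)/6)² = 1.778
te_E = (2 + 4·5 + 8)/6 = 30/6 = 5; σ²_E = ((8−2)/6)² = 1.000
te_F = (1 + 4·2 + 9)/6 = 18/6 = 3; σ²_F = ((9−1)/6)² = 1.778

Forward pass:
ES_A = 0; EF_A = 15
ES_B = 0; EF_B = 5
ES_C = 5; EF_C = 5+3 = 8
ES_D = 8; EF_D = 8+5 = 13
ES_E = max(EF_A=15, EF_C=8) = 15; EF_E = 15+5 = 20
ES_F = max(EF_D=13, EF_E=20) = 20; EF_F = 20+3 = 23
Expected project duration μ = 23 weeks. Critical path: A → E → F.

Variance along critical path = 4.000 + 1.000 + 1.778 = 6.778; σ = √6.778 = 2.603 weeks.
Z = (27 − 23) / 2.603 = 1.536
P(T ≤ 27) = Φ(1.536) ≈ 0.938

0.938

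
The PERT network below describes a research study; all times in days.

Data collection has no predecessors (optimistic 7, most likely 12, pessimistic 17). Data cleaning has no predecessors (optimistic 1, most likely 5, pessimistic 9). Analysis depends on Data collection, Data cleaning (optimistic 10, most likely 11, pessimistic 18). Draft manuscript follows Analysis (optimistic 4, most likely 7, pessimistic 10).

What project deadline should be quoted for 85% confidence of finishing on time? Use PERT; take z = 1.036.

te_Data collection = (7 + 4·12 + 17)/6 = 72/6 = 12; σ²_Data collection = ((17−7)/6)² = 2.778
te_Data cleaning = (1 + 4·5 + 9)/6 = 30/6 = 5; σ²_Data cleaning = ((9−1)/6)² = 1.778
te_Analysis = (10 + 4·11 + 18)/6 = 72/6 = 12; σ²_Analysis = ((18−10)/6)² = 1.778
te_Draft manuscript = (4 + 4·7 + 10)/6 = 42/6 = 7; σ²_Draft manuscript = ((10−4)/6)² = 1.000

Forward pass:
ES_Data collection = 0; EF_Data collection = 12
ES_Data cleaning = 0; EF_Data cleaning = 5
ES_Analysis = max(EF_Data collection=12, EF_Data cleaning=5) = 12; EF_Analysis = 12+12 = 24
ES_Draft manuscript = 24; EF_Draft manuscript = 24+7 = 31
Expected project duration μ = 31 days. Critical path: Data collection → Analysis → Draft manuscript.

Variance along critical path = 2.778 + 1.778 + 1.000 = 5.556; σ = 2.357 days.
D = μ + z·σ = 31 + 1.036·2.357 = 33.4 days

33.4 days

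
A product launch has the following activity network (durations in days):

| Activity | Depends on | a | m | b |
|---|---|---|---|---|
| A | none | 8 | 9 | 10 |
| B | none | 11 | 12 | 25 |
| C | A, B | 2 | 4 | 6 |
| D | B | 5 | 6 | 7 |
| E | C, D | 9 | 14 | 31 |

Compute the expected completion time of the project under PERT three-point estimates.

te_A = (8 + 4·9 + 10)/6 = 54/6 = 9
te_B = (11 + 4·12 + 25)/6 = 84/6 = 14
te_C = (2 + 4·4 + 6)/6 = 24/6 = 4
te_D = (5 + 4·6 + 7)/6 = 36/6 = 6
te_E = (9 + 4·14 + 31)/6 = 96/6 = 16

Forward pass:
ES_A = 0; EF_A = 9
ES_B = 0; EF_B = 14
ES_C = max(EF_A=9, EF_B=14) = 14; EF_C = 14+4 = 18
ES_D = 14; EF_D = 14+6 = 20
ES_E = max(EF_C=18, EF_D=20) = 20; EF_E = 20+16 = 36
Expected project duration μ = 36 days. Critical path: B → D → E.

36 days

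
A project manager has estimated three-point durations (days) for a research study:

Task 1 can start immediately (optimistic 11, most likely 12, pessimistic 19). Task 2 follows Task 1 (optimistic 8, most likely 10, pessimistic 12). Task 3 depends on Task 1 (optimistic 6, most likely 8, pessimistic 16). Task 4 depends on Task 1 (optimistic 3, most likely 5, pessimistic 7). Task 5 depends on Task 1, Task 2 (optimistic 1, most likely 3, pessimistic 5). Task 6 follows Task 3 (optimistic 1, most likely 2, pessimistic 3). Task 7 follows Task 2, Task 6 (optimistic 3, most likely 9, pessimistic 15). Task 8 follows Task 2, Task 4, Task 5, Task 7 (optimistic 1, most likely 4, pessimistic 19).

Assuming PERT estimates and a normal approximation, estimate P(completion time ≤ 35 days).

0.171

te_Task 1 = (11 + 4·12 + 19)/6 = 78/6 = 13; σ²_Task 1 = ((19−11)/6)² = 1.778
te_Task 2 = (8 + 4·10 + 12)/6 = 60/6 = 10; σ²_Task 2 = ((12−8)/6)² = 0.444
te_Task 3 = (6 + 4·8 + 16)/6 = 54/6 = 9; σ²_Task 3 = ((16−6)/6)² = 2.778
te_Task 4 = (3 + 4·5 + 7)/6 = 30/6 = 5; σ²_Task 4 = ((7−3)/6)² = 0.444
te_Task 5 = (1 + 4·3 + 5)/6 = 18/6 = 3; σ²_Task 5 = ((5−1)/6)² = 0.444
te_Task 6 = (1 + 4·2 + 3)/6 = 12/6 = 2; σ²_Task 6 = ((3−1)/6)² = 0.111
te_Task 7 = (3 + 4·9 + 15)/6 = 54/6 = 9; σ²_Task 7 = ((15−3)/6)² = 4.000
te_Task 8 = (1 + 4·4 + 19)/6 = 36/6 = 6; σ²_Task 8 = ((19−1)/6)² = 9.000

Forward pass:
ES_Task 1 = 0; EF_Task 1 = 13
ES_Task 2 = 13; EF_Task 2 = 13+10 = 23
ES_Task 3 = 13; EF_Task 3 = 13+9 = 22
ES_Task 4 = 13; EF_Task 4 = 13+5 = 18
ES_Task 5 = max(EF_Task 1=13, EF_Task 2=23) = 23; EF_Task 5 = 23+3 = 26
ES_Task 6 = 22; EF_Task 6 = 22+2 = 24
ES_Task 7 = max(EF_Task 2=23, EF_Task 6=24) = 24; EF_Task 7 = 24+9 = 33
ES_Task 8 = max(EF_Task 2=23, EF_Task 4=18, EF_Task 5=26, EF_Task 7=33) = 33; EF_Task 8 = 33+6 = 39
Expected project duration μ = 39 days. Critical path: Task 1 → Task 3 → Task 6 → Task 7 → Task 8.

Variance along critical path = 1.778 + 2.778 + 0.111 + 4.000 + 9.000 = 17.667; σ = √17.667 = 4.203 days.
Z = (35 − 39) / 4.203 = -0.952
P(T ≤ 35) = Φ(-0.952) ≈ 0.171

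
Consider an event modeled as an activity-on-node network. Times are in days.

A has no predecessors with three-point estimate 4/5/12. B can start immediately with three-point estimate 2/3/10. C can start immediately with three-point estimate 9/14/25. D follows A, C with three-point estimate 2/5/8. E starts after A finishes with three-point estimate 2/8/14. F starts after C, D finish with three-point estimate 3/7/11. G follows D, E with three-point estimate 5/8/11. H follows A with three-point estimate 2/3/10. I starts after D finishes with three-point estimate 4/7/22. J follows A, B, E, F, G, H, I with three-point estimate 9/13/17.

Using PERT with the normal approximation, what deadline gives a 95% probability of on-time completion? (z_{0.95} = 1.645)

te_A = (4 + 4·5 + 12)/6 = 36/6 = 6; σ²_A = ((12−4)/6)² = 1.778
te_B = (2 + 4·3 + 10)/6 = 24/6 = 4; σ²_B = ((10−2)/6)² = 1.778
te_C = (9 + 4·14 + 25)/6 = 90/6 = 15; σ²_C = ((25−9)/6)² = 7.111
te_D = (2 + 4·5 + 8)/6 = 30/6 = 5; σ²_D = ((8−2)/6)² = 1.000
te_E = (2 + 4·8 + 14)/6 = 48/6 = 8; σ²_E = ((14−2)/6)² = 4.000
te_F = (3 + 4·7 + 11)/6 = 42/6 = 7; σ²_F = ((11−3)/6)² = 1.778
te_G = (5 + 4·8 + 11)/6 = 48/6 = 8; σ²_G = ((11−5)/6)² = 1.000
te_H = (2 + 4·3 + 10)/6 = 24/6 = 4; σ²_H = ((10−2)/6)² = 1.778
te_I = (4 + 4·7 + 22)/6 = 54/6 = 9; σ²_I = ((22−4)/6)² = 9.000
te_J = (9 + 4·13 + 17)/6 = 78/6 = 13; σ²_J = ((17−9)/6)² = 1.778

Forward pass:
ES_A = 0; EF_A = 6
ES_B = 0; EF_B = 4
ES_C = 0; EF_C = 15
ES_D = max(EF_A=6, EF_C=15) = 15; EF_D = 15+5 = 20
ES_E = 6; EF_E = 6+8 = 14
ES_F = max(EF_C=15, EF_D=20) = 20; EF_F = 20+7 = 27
ES_G = max(EF_D=20, EF_E=14) = 20; EF_G = 20+8 = 28
ES_H = 6; EF_H = 6+4 = 10
ES_I = 20; EF_I = 20+9 = 29
ES_J = max(EF_A=6, EF_B=4, EF_E=14, EF_F=27, EF_G=28, EF_H=10, EF_I=29) = 29; EF_J = 29+13 = 42
Expected project duration μ = 42 days. Critical path: C → D → I → J.

Variance along critical path = 7.111 + 1.000 + 9.000 + 1.778 = 18.889; σ = 4.346 days.
D = μ + z·σ = 42 + 1.645·4.346 = 49.1 days

49.1 days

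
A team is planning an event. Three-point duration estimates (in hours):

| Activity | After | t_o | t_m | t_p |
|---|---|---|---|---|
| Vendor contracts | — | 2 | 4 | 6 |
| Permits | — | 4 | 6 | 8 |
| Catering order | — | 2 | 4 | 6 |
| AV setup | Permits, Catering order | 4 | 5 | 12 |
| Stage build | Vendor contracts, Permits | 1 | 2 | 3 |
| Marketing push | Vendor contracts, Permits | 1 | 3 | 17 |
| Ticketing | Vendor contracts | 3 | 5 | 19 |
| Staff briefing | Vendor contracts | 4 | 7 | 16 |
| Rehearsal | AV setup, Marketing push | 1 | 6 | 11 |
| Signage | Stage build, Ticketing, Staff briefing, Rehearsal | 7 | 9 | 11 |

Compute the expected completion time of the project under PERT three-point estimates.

te_Vendor contracts = (2 + 4·4 + 6)/6 = 24/6 = 4
te_Permits = (4 + 4·6 + 8)/6 = 36/6 = 6
te_Catering order = (2 + 4·4 + 6)/6 = 24/6 = 4
te_AV setup = (4 + 4·5 + 12)/6 = 36/6 = 6
te_Stage build = (1 + 4·2 + 3)/6 = 12/6 = 2
te_Marketing push = (1 + 4·3 + 17)/6 = 30/6 = 5
te_Ticketing = (3 + 4·5 + 19)/6 = 42/6 = 7
te_Staff briefing = (4 + 4·7 + 16)/6 = 48/6 = 8
te_Rehearsal = (1 + 4·6 + 11)/6 = 36/6 = 6
te_Signage = (7 + 4·9 + 11)/6 = 54/6 = 9

Forward pass:
ES_Vendor contracts = 0; EF_Vendor contracts = 4
ES_Permits = 0; EF_Permits = 6
ES_Catering order = 0; EF_Catering order = 4
ES_AV setup = max(EF_Permits=6, EF_Catering order=4) = 6; EF_AV setup = 6+6 = 12
ES_Stage build = max(EF_Vendor contracts=4, EF_Permits=6) = 6; EF_Stage build = 6+2 = 8
ES_Marketing push = max(EF_Vendor contracts=4, EF_Permits=6) = 6; EF_Marketing push = 6+5 = 11
ES_Ticketing = 4; EF_Ticketing = 4+7 = 11
ES_Staff briefing = 4; EF_Staff briefing = 4+8 = 12
ES_Rehearsal = max(EF_AV setup=12, EF_Marketing push=11) = 12; EF_Rehearsal = 12+6 = 18
ES_Signage = max(EF_Stage build=8, EF_Ticketing=11, EF_Staff briefing=12, EF_Rehearsal=18) = 18; EF_Signage = 18+9 = 27
Expected project duration μ = 27 hours. Critical path: Permits → AV setup → Rehearsal → Signage.

27 hours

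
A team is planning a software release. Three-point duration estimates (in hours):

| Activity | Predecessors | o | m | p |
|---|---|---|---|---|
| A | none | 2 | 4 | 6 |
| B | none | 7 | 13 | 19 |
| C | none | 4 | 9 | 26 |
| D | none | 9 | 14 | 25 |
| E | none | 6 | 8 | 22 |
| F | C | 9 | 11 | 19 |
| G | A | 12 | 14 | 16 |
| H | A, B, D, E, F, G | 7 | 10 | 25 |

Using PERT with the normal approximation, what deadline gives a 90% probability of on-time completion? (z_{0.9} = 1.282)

41.4 hours

te_A = (2 + 4·4 + 6)/6 = 24/6 = 4; σ²_A = ((6−2)/6)² = 0.444
te_B = (7 + 4·13 + 19)/6 = 78/6 = 13; σ²_B = ((19−7)/6)² = 4.000
te_C = (4 + 4·9 + 26)/6 = 66/6 = 11; σ²_C = ((26−4)/6)² = 13.444
te_D = (9 + 4·14 + 25)/6 = 90/6 = 15; σ²_D = ((25−9)/6)² = 7.111
te_E = (6 + 4·8 + 22)/6 = 60/6 = 10; σ²_E = ((22−6)/6)² = 7.111
te_F = (9 + 4·11 + 19)/6 = 72/6 = 12; σ²_F = ((19−9)/6)² = 2.778
te_G = (12 + 4·14 + 16)/6 = 84/6 = 14; σ²_G = ((16−12)/6)² = 0.444
te_H = (7 + 4·10 + 25)/6 = 72/6 = 12; σ²_H = ((25−7)/6)² = 9.000

Forward pass:
ES_A = 0; EF_A = 4
ES_B = 0; EF_B = 13
ES_C = 0; EF_C = 11
ES_D = 0; EF_D = 15
ES_E = 0; EF_E = 10
ES_F = 11; EF_F = 11+12 = 23
ES_G = 4; EF_G = 4+14 = 18
ES_H = max(EF_A=4, EF_B=13, EF_D=15, EF_E=10, EF_F=23, EF_G=18) = 23; EF_H = 23+12 = 35
Expected project duration μ = 35 hours. Critical path: C → F → H.

Variance along critical path = 13.444 + 2.778 + 9.000 = 25.222; σ = 5.022 hours.
D = μ + z·σ = 35 + 1.282·5.022 = 41.4 hours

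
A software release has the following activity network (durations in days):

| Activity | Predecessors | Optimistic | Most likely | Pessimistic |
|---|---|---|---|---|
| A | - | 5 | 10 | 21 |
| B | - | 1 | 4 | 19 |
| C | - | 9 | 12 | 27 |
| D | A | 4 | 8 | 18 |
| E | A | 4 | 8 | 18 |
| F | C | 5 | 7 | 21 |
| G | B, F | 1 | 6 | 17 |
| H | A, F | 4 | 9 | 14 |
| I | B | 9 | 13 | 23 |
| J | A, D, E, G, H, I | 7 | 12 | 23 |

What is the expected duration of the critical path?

45 days

te_A = (5 + 4·10 + 21)/6 = 66/6 = 11
te_B = (1 + 4·4 + 19)/6 = 36/6 = 6
te_C = (9 + 4·12 + 27)/6 = 84/6 = 14
te_D = (4 + 4·8 + 18)/6 = 54/6 = 9
te_E = (4 + 4·8 + 18)/6 = 54/6 = 9
te_F = (5 + 4·7 + 21)/6 = 54/6 = 9
te_G = (1 + 4·6 + 17)/6 = 42/6 = 7
te_H = (4 + 4·9 + 14)/6 = 54/6 = 9
te_I = (9 + 4·13 + 23)/6 = 84/6 = 14
te_J = (7 + 4·12 + 23)/6 = 78/6 = 13

Forward pass:
ES_A = 0; EF_A = 11
ES_B = 0; EF_B = 6
ES_C = 0; EF_C = 14
ES_D = 11; EF_D = 11+9 = 20
ES_E = 11; EF_E = 11+9 = 20
ES_F = 14; EF_F = 14+9 = 23
ES_G = max(EF_B=6, EF_F=23) = 23; EF_G = 23+7 = 30
ES_H = max(EF_A=11, EF_F=23) = 23; EF_H = 23+9 = 32
ES_I = 6; EF_I = 6+14 = 20
ES_J = max(EF_A=11, EF_D=20, EF_E=20, EF_G=30, EF_H=32, EF_I=20) = 32; EF_J = 32+13 = 45
Expected project duration μ = 45 days. Critical path: C → F → H → J.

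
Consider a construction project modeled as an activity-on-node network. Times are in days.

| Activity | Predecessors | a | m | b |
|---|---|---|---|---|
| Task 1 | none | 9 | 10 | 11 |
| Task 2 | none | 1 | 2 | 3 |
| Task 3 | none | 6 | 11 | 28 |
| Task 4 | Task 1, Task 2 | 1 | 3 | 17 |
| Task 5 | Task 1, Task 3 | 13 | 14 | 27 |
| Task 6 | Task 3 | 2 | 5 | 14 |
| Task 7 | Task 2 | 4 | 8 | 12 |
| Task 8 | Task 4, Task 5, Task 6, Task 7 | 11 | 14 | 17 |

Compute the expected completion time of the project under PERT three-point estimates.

43 days

te_Task 1 = (9 + 4·10 + 11)/6 = 60/6 = 10
te_Task 2 = (1 + 4·2 + 3)/6 = 12/6 = 2
te_Task 3 = (6 + 4·11 + 28)/6 = 78/6 = 13
te_Task 4 = (1 + 4·3 + 17)/6 = 30/6 = 5
te_Task 5 = (13 + 4·14 + 27)/6 = 96/6 = 16
te_Task 6 = (2 + 4·5 + 14)/6 = 36/6 = 6
te_Task 7 = (4 + 4·8 + 12)/6 = 48/6 = 8
te_Task 8 = (11 + 4·14 + 17)/6 = 84/6 = 14

Forward pass:
ES_Task 1 = 0; EF_Task 1 = 10
ES_Task 2 = 0; EF_Task 2 = 2
ES_Task 3 = 0; EF_Task 3 = 13
ES_Task 4 = max(EF_Task 1=10, EF_Task 2=2) = 10; EF_Task 4 = 10+5 = 15
ES_Task 5 = max(EF_Task 1=10, EF_Task 3=13) = 13; EF_Task 5 = 13+16 = 29
ES_Task 6 = 13; EF_Task 6 = 13+6 = 19
ES_Task 7 = 2; EF_Task 7 = 2+8 = 10
ES_Task 8 = max(EF_Task 4=15, EF_Task 5=29, EF_Task 6=19, EF_Task 7=10) = 29; EF_Task 8 = 29+14 = 43
Expected project duration μ = 43 days. Critical path: Task 3 → Task 5 → Task 8.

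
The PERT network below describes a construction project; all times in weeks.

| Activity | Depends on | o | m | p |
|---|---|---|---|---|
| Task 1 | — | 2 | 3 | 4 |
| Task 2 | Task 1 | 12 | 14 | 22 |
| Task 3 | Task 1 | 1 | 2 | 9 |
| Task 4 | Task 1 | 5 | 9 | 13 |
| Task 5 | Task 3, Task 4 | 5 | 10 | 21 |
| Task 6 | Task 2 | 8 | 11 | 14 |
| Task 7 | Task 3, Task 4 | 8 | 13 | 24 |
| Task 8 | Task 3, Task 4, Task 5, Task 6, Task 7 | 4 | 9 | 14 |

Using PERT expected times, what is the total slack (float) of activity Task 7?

3 weeks

te_Task 1 = (2 + 4·3 + 4)/6 = 18/6 = 3
te_Task 2 = (12 + 4·14 + 22)/6 = 90/6 = 15
te_Task 3 = (1 + 4·2 + 9)/6 = 18/6 = 3
te_Task 4 = (5 + 4·9 + 13)/6 = 54/6 = 9
te_Task 5 = (5 + 4·10 + 21)/6 = 66/6 = 11
te_Task 6 = (8 + 4·11 + 14)/6 = 66/6 = 11
te_Task 7 = (8 + 4·13 + 24)/6 = 84/6 = 14
te_Task 8 = (4 + 4·9 + 14)/6 = 54/6 = 9

Forward pass:
ES_Task 1 = 0; EF_Task 1 = 3
ES_Task 2 = 3; EF_Task 2 = 3+15 = 18
ES_Task 3 = 3; EF_Task 3 = 3+3 = 6
ES_Task 4 = 3; EF_Task 4 = 3+9 = 12
ES_Task 5 = max(EF_Task 3=6, EF_Task 4=12) = 12; EF_Task 5 = 12+11 = 23
ES_Task 6 = 18; EF_Task 6 = 18+11 = 29
ES_Task 7 = max(EF_Task 3=6, EF_Task 4=12) = 12; EF_Task 7 = 12+14 = 26
ES_Task 8 = max(EF_Task 3=6, EF_Task 4=12, EF_Task 5=23, EF_Task 6=29, EF_Task 7=26) = 29; EF_Task 8 = 29+9 = 38
Expected project duration μ = 38 weeks. Critical path: Task 1 → Task 2 → Task 6 → Task 8.

Backward pass:
LF_Task 8 = 38; LS_Task 8 = 38−9 = 29
LF_Task 7 = LS_Task 8 = 29; LS_Task 7 = 29−14 = 15
LF_Task 6 = LS_Task 8 = 29; LS_Task 6 = 29−11 = 18
LF_Task 5 = LS_Task 8 = 29; LS_Task 5 = 29−11 = 18
LF_Task 4 = min(LS_Task 5=18, LS_Task 7=15, LS_Task 8=29) = 15; LS_Task 4 = 15−9 = 6
LF_Task 3 = min(LS_Task 5=18, LS_Task 7=15, LS_Task 8=29) = 15; LS_Task 3 = 15−3 = 12
LF_Task 2 = LS_Task 6 = 18; LS_Task 2 = 18−15 = 3
LF_Task 1 = min(LS_Task 2=3, LS_Task 3=12, LS_Task 4=6) = 3; LS_Task 1 = 3−3 = 0
Slack_Task 7 = LS_Task 7 − ES_Task 7 = 15 − 12 = 3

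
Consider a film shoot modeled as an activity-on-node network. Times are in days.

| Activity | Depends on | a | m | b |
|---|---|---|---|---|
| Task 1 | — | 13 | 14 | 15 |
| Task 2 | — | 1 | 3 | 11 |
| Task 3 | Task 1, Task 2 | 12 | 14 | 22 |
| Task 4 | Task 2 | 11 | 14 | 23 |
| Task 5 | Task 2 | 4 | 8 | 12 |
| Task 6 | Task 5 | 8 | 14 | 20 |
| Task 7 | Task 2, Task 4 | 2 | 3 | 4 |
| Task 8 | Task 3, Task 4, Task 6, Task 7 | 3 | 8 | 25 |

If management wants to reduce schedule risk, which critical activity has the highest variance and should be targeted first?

Task 8

te_Task 1 = (13 + 4·14 + 15)/6 = 84/6 = 14; σ²_Task 1 = ((15−13)/6)² = 0.111
te_Task 2 = (1 + 4·3 + 11)/6 = 24/6 = 4; σ²_Task 2 = ((11−1)/6)² = 2.778
te_Task 3 = (12 + 4·14 + 22)/6 = 90/6 = 15; σ²_Task 3 = ((22−12)/6)² = 2.778
te_Task 4 = (11 + 4·14 + 23)/6 = 90/6 = 15; σ²_Task 4 = ((23−11)/6)² = 4.000
te_Task 5 = (4 + 4·8 + 12)/6 = 48/6 = 8; σ²_Task 5 = ((12−4)/6)² = 1.778
te_Task 6 = (8 + 4·14 + 20)/6 = 84/6 = 14; σ²_Task 6 = ((20−8)/6)² = 4.000
te_Task 7 = (2 + 4·3 + 4)/6 = 18/6 = 3; σ²_Task 7 = ((4−2)/6)² = 0.111
te_Task 8 = (3 + 4·8 + 25)/6 = 60/6 = 10; σ²_Task 8 = ((25−3)/6)² = 13.444

Forward pass:
ES_Task 1 = 0; EF_Task 1 = 14
ES_Task 2 = 0; EF_Task 2 = 4
ES_Task 3 = max(EF_Task 1=14, EF_Task 2=4) = 14; EF_Task 3 = 14+15 = 29
ES_Task 4 = 4; EF_Task 4 = 4+15 = 19
ES_Task 5 = 4; EF_Task 5 = 4+8 = 12
ES_Task 6 = 12; EF_Task 6 = 12+14 = 26
ES_Task 7 = max(EF_Task 2=4, EF_Task 4=19) = 19; EF_Task 7 = 19+3 = 22
ES_Task 8 = max(EF_Task 3=29, EF_Task 4=19, EF_Task 6=26, EF_Task 7=22) = 29; EF_Task 8 = 29+10 = 39
Expected project duration μ = 39 days. Critical path: Task 1 → Task 3 → Task 8.

Variances on critical path: σ²_Task 1=0.111, σ²_Task 3=2.778, σ²_Task 8=13.444.
Largest is σ²_Task 8 = 13.444.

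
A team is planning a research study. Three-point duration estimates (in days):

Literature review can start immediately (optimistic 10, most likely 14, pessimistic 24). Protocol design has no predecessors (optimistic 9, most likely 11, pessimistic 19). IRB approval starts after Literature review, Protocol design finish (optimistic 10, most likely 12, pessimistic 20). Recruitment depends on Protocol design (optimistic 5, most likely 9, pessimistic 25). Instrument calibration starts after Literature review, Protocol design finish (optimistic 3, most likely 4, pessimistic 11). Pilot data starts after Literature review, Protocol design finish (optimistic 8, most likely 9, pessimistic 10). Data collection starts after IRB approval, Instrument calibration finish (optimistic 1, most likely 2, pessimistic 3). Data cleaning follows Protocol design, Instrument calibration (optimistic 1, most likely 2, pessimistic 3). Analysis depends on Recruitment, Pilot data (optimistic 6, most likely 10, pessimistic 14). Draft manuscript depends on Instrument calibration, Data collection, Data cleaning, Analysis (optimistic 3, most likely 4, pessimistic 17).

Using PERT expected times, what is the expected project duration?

40 days

te_Literature review = (10 + 4·14 + 24)/6 = 90/6 = 15
te_Protocol design = (9 + 4·11 + 19)/6 = 72/6 = 12
te_IRB approval = (10 + 4·12 + 20)/6 = 78/6 = 13
te_Recruitment = (5 + 4·9 + 25)/6 = 66/6 = 11
te_Instrument calibration = (3 + 4·4 + 11)/6 = 30/6 = 5
te_Pilot data = (8 + 4·9 + 10)/6 = 54/6 = 9
te_Data collection = (1 + 4·2 + 3)/6 = 12/6 = 2
te_Data cleaning = (1 + 4·2 + 3)/6 = 12/6 = 2
te_Analysis = (6 + 4·10 + 14)/6 = 60/6 = 10
te_Draft manuscript = (3 + 4·4 + 17)/6 = 36/6 = 6

Forward pass:
ES_Literature review = 0; EF_Literature review = 15
ES_Protocol design = 0; EF_Protocol design = 12
ES_IRB approval = max(EF_Literature review=15, EF_Protocol design=12) = 15; EF_IRB approval = 15+13 = 28
ES_Recruitment = 12; EF_Recruitment = 12+11 = 23
ES_Instrument calibration = max(EF_Literature review=15, EF_Protocol design=12) = 15; EF_Instrument calibration = 15+5 = 20
ES_Pilot data = max(EF_Literature review=15, EF_Protocol design=12) = 15; EF_Pilot data = 15+9 = 24
ES_Data collection = max(EF_IRB approval=28, EF_Instrument calibration=20) = 28; EF_Data collection = 28+2 = 30
ES_Data cleaning = max(EF_Protocol design=12, EF_Instrument calibration=20) = 20; EF_Data cleaning = 20+2 = 22
ES_Analysis = max(EF_Recruitment=23, EF_Pilot data=24) = 24; EF_Analysis = 24+10 = 34
ES_Draft manuscript = max(EF_Instrument calibration=20, EF_Data collection=30, EF_Data cleaning=22, EF_Analysis=34) = 34; EF_Draft manuscript = 34+6 = 40
Expected project duration μ = 40 days. Critical path: Literature review → Pilot data → Analysis → Draft manuscript.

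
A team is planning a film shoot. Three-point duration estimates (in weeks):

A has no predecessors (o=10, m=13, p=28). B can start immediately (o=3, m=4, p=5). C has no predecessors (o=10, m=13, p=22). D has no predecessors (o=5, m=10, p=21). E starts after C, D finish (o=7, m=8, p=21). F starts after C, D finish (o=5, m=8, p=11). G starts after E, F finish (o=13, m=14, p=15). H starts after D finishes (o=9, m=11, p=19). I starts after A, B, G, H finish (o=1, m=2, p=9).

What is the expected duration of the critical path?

te_A = (10 + 4·13 + 28)/6 = 90/6 = 15
te_B = (3 + 4·4 + 5)/6 = 24/6 = 4
te_C = (10 + 4·13 + 22)/6 = 84/6 = 14
te_D = (5 + 4·10 + 21)/6 = 66/6 = 11
te_E = (7 + 4·8 + 21)/6 = 60/6 = 10
te_F = (5 + 4·8 + 11)/6 = 48/6 = 8
te_G = (13 + 4·14 + 15)/6 = 84/6 = 14
te_H = (9 + 4·11 + 19)/6 = 72/6 = 12
te_I = (1 + 4·2 + 9)/6 = 18/6 = 3

Forward pass:
ES_A = 0; EF_A = 15
ES_B = 0; EF_B = 4
ES_C = 0; EF_C = 14
ES_D = 0; EF_D = 11
ES_E = max(EF_C=14, EF_D=11) = 14; EF_E = 14+10 = 24
ES_F = max(EF_C=14, EF_D=11) = 14; EF_F = 14+8 = 22
ES_G = max(EF_E=24, EF_F=22) = 24; EF_G = 24+14 = 38
ES_H = 11; EF_H = 11+12 = 23
ES_I = max(EF_A=15, EF_B=4, EF_G=38, EF_H=23) = 38; EF_I = 38+3 = 41
Expected project duration μ = 41 weeks. Critical path: C → E → G → I.

41 weeks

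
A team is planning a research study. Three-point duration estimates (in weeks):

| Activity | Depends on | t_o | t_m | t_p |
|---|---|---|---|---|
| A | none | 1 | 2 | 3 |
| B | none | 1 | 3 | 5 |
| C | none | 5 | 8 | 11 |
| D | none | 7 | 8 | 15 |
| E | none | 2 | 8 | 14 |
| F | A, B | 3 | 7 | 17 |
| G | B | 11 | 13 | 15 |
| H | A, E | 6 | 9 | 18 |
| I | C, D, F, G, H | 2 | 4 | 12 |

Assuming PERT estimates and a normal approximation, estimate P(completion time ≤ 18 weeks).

0.064

te_A = (1 + 4·2 + 3)/6 = 12/6 = 2; σ²_A = ((3−1)/6)² = 0.111
te_B = (1 + 4·3 + 5)/6 = 18/6 = 3; σ²_B = ((5−1)/6)² = 0.444
te_C = (5 + 4·8 + 11)/6 = 48/6 = 8; σ²_C = ((11−5)/6)² = 1.000
te_D = (7 + 4·8 + 15)/6 = 54/6 = 9; σ²_D = ((15−7)/6)² = 1.778
te_E = (2 + 4·8 + 14)/6 = 48/6 = 8; σ²_E = ((14−2)/6)² = 4.000
te_F = (3 + 4·7 + 17)/6 = 48/6 = 8; σ²_F = ((17−3)/6)² = 5.444
te_G = (11 + 4·13 + 15)/6 = 78/6 = 13; σ²_G = ((15−11)/6)² = 0.444
te_H = (6 + 4·9 + 18)/6 = 60/6 = 10; σ²_H = ((18−6)/6)² = 4.000
te_I = (2 + 4·4 + 12)/6 = 30/6 = 5; σ²_I = ((12−2)/6)² = 2.778

Forward pass:
ES_A = 0; EF_A = 2
ES_B = 0; EF_B = 3
ES_C = 0; EF_C = 8
ES_D = 0; EF_D = 9
ES_E = 0; EF_E = 8
ES_F = max(EF_A=2, EF_B=3) = 3; EF_F = 3+8 = 11
ES_G = 3; EF_G = 3+13 = 16
ES_H = max(EF_A=2, EF_E=8) = 8; EF_H = 8+10 = 18
ES_I = max(EF_C=8, EF_D=9, EF_F=11, EF_G=16, EF_H=18) = 18; EF_I = 18+5 = 23
Expected project duration μ = 23 weeks. Critical path: E → H → I.

Variance along critical path = 4.000 + 4.000 + 2.778 = 10.778; σ = √10.778 = 3.283 weeks.
Z = (18 − 23) / 3.283 = -1.523
P(T ≤ 18) = Φ(-1.523) ≈ 0.064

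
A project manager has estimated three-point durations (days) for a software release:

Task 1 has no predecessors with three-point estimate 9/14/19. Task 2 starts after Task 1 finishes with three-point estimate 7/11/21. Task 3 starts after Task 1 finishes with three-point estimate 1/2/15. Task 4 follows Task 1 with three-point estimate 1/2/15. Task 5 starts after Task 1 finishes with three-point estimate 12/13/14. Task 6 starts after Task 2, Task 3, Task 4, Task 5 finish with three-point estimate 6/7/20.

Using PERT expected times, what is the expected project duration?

te_Task 1 = (9 + 4·14 + 19)/6 = 84/6 = 14
te_Task 2 = (7 + 4·11 + 21)/6 = 72/6 = 12
te_Task 3 = (1 + 4·2 + 15)/6 = 24/6 = 4
te_Task 4 = (1 + 4·2 + 15)/6 = 24/6 = 4
te_Task 5 = (12 + 4·13 + 14)/6 = 78/6 = 13
te_Task 6 = (6 + 4·7 + 20)/6 = 54/6 = 9

Forward pass:
ES_Task 1 = 0; EF_Task 1 = 14
ES_Task 2 = 14; EF_Task 2 = 14+12 = 26
ES_Task 3 = 14; EF_Task 3 = 14+4 = 18
ES_Task 4 = 14; EF_Task 4 = 14+4 = 18
ES_Task 5 = 14; EF_Task 5 = 14+13 = 27
ES_Task 6 = max(EF_Task 2=26, EF_Task 3=18, EF_Task 4=18, EF_Task 5=27) = 27; EF_Task 6 = 27+9 = 36
Expected project duration μ = 36 days. Critical path: Task 1 → Task 5 → Task 6.

36 days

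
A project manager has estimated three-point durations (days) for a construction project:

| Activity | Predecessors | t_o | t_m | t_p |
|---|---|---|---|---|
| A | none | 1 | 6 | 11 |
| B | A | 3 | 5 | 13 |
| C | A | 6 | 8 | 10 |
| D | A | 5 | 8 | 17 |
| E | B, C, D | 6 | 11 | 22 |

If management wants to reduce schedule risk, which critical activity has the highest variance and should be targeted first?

E

te_A = (1 + 4·6 + 11)/6 = 36/6 = 6; σ²_A = ((11−1)/6)² = 2.778
te_B = (3 + 4·5 + 13)/6 = 36/6 = 6; σ²_B = ((13−3)/6)² = 2.778
te_C = (6 + 4·8 + 10)/6 = 48/6 = 8; σ²_C = ((10−6)/6)² = 0.444
te_D = (5 + 4·8 + 17)/6 = 54/6 = 9; σ²_D = ((17−5)/6)² = 4.000
te_E = (6 + 4·11 + 22)/6 = 72/6 = 12; σ²_E = ((22−6)/6)² = 7.111

Forward pass:
ES_A = 0; EF_A = 6
ES_B = 6; EF_B = 6+6 = 12
ES_C = 6; EF_C = 6+8 = 14
ES_D = 6; EF_D = 6+9 = 15
ES_E = max(EF_B=12, EF_C=14, EF_D=15) = 15; EF_E = 15+12 = 27
Expected project duration μ = 27 days. Critical path: A → D → E.

Variances on critical path: σ²_A=2.778, σ²_D=4.000, σ²_E=7.111.
Largest is σ²_E = 7.111.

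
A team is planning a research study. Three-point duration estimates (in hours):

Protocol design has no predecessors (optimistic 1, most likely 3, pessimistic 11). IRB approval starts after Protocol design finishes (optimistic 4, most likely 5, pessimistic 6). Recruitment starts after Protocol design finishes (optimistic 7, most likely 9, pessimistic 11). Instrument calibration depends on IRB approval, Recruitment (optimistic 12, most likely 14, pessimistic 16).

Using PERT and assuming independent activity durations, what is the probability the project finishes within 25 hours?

te_Protocol design = (1 + 4·3 + 11)/6 = 24/6 = 4; σ²_Protocol design = ((11−1)/6)² = 2.778
te_IRB approval = (4 + 4·5 + 6)/6 = 30/6 = 5; σ²_IRB approval = ((6−4)/6)² = 0.111
te_Recruitment = (7 + 4·9 + 11)/6 = 54/6 = 9; σ²_Recruitment = ((11−7)/6)² = 0.444
te_Instrument calibration = (12 + 4·14 + 16)/6 = 84/6 = 14; σ²_Instrument calibration = ((16−12)/6)² = 0.444

Forward pass:
ES_Protocol design = 0; EF_Protocol design = 4
ES_IRB approval = 4; EF_IRB approval = 4+5 = 9
ES_Recruitment = 4; EF_Recruitment = 4+9 = 13
ES_Instrument calibration = max(EF_IRB approval=9, EF_Recruitment=13) = 13; EF_Instrument calibration = 13+14 = 27
Expected project duration μ = 27 hours. Critical path: Protocol design → Recruitment → Instrument calibration.

Variance along critical path = 2.778 + 0.444 + 0.444 = 3.667; σ = √3.667 = 1.915 hours.
Z = (25 − 27) / 1.915 = -1.044
P(T ≤ 25) = Φ(-1.044) ≈ 0.148

0.148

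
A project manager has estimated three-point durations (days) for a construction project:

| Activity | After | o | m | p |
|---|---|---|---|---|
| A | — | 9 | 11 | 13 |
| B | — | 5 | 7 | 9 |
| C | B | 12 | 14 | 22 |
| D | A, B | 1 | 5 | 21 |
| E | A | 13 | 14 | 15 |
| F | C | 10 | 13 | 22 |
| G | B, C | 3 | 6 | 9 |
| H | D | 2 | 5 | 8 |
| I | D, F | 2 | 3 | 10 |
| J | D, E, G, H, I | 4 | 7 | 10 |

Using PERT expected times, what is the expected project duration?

47 days

te_A = (9 + 4·11 + 13)/6 = 66/6 = 11
te_B = (5 + 4·7 + 9)/6 = 42/6 = 7
te_C = (12 + 4·14 + 22)/6 = 90/6 = 15
te_D = (1 + 4·5 + 21)/6 = 42/6 = 7
te_E = (13 + 4·14 + 15)/6 = 84/6 = 14
te_F = (10 + 4·13 + 22)/6 = 84/6 = 14
te_G = (3 + 4·6 + 9)/6 = 36/6 = 6
te_H = (2 + 4·5 + 8)/6 = 30/6 = 5
te_I = (2 + 4·3 + 10)/6 = 24/6 = 4
te_J = (4 + 4·7 + 10)/6 = 42/6 = 7

Forward pass:
ES_A = 0; EF_A = 11
ES_B = 0; EF_B = 7
ES_C = 7; EF_C = 7+15 = 22
ES_D = max(EF_A=11, EF_B=7) = 11; EF_D = 11+7 = 18
ES_E = 11; EF_E = 11+14 = 25
ES_F = 22; EF_F = 22+14 = 36
ES_G = max(EF_B=7, EF_C=22) = 22; EF_G = 22+6 = 28
ES_H = 18; EF_H = 18+5 = 23
ES_I = max(EF_D=18, EF_F=36) = 36; EF_I = 36+4 = 40
ES_J = max(EF_D=18, EF_E=25, EF_G=28, EF_H=23, EF_I=40) = 40; EF_J = 40+7 = 47
Expected project duration μ = 47 days. Critical path: B → C → F → I → J.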